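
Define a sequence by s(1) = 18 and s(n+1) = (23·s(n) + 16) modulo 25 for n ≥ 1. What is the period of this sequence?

Computing terms: s(1) = 18, s(2) = 5, s(3) = 6, s(4) = 4, s(5) = 8, s(6) = 0, s(7) = 16, s(8) = 9, s(9) = 23, s(10) = 20, s(11) = 1, s(12) = 14, s(13) = 13, s(14) = 15, s(15) = 11, s(16) = 19, s(17) = 3, s(18) = 10, s(19) = 21, s(20) = 24, s(21) = 18.
Since s(21) = s(1) = 18, the sequence is periodic with period 20.

20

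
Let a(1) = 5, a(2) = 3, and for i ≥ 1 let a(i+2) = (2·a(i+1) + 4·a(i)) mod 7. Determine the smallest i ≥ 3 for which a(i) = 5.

3

We have a(1) = 5, a(2) = 3, a(3) = 5, a(4) = 1, a(5) = 1, a(6) = 6, a(7) = 2, a(8) = 0, a(9) = 1, a(10) = 2, a(11) = 1, a(12) = 3, a(13) = 3, a(14) = 4, a(15) = 6, a(16) = 0, a(17) = 3, a(18) = 6, a(19) = 3, a(20) = 2, a(21) = 2, a(22) = 5, a(23) = 4, a(24) = 0, a(25) = 2, a(26) = 4, a(27) = 2, a(28) = 6, a(29) = 6, a(30) = 1, a(31) = 5, a(32) = 0, a(33) = 6, a(34) = 5, a(35) = 6, a(36) = 4, a(37) = 4, a(38) = 3, a(39) = 1, a(40) = 0, a(41) = 4, a(42) = 1, a(43) = 4, a(44) = 5, a(45) = 5, a(46) = 2, a(47) = 3, a(48) = 0, a(49) = 5, a(50) = 3.
Since (a(49), a(50)) = (a(1), a(2)) = (5, 3) (two consecutive terms determine the rest), the sequence is periodic with period 48.
The value 5 first appears (with i ≥ 3) at a(3).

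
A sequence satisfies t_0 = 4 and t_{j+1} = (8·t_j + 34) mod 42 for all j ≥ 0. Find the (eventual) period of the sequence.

14

Listing terms: t_0 = 4, t_1 = 24, t_2 = 16, t_3 = 36, t_4 = 28, t_5 = 6, t_6 = 40, t_7 = 18, t_8 = 10, t_9 = 30, t_{10} = 22, t_{11} = 0, t_{12} = 34, t_{13} = 12, t_{14} = 4.
The sequence repeats with period 14.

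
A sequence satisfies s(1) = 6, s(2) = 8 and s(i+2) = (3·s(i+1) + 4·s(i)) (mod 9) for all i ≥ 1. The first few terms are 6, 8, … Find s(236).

Computing terms: s(1) = 6; s(2) = 8; s(3) = 3; s(4) = 5; s(5) = 0; s(6) = 2; s(7) = 6; s(8) = 8.
Since (s(7), s(8)) = (s(1), s(2)) = (6, 8) (two consecutive terms determine the rest), the sequence is periodic with period 6.
(236 - 1) mod 6 = 1, so s(236) = s(2) = 8.

8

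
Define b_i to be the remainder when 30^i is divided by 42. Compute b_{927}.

Computing terms: b_1 = 30,  b_2 = 18,  b_3 = 36,  b_4 = 30.
The sequence repeats with period 3.
So b_{927} = b_{1 + ((927-1) mod 3)} = b_3 = 36.

36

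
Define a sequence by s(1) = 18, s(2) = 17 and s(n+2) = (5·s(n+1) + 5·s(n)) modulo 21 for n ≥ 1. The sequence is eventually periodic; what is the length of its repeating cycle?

Computing terms: s(1) = 18, s(2) = 17, s(3) = 7, s(4) = 15, s(5) = 5, s(6) = 16, s(7) = 0, s(8) = 17, s(9) = 1, s(10) = 6, s(11) = 14, s(12) = 16, s(13) = 3, s(14) = 11, s(15) = 7, s(16) = 6, s(17) = 2, s(18) = 19, s(19) = 0, s(20) = 11, s(21) = 13, s(22) = 15, s(23) = 14, s(24) = 19, s(25) = 18, s(26) = 17.
Since (s(25), s(26)) = (s(1), s(2)) = (18, 17) (two consecutive terms determine the rest), the sequence is periodic with period 24.

24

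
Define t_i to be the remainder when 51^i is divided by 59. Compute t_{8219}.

49

Listing terms: t_0 = 1; t_1 = 51; t_2 = 5; t_3 = 19; t_4 = 25; t_5 = 36; t_6 = 7; t_7 = 3; t_8 = 35; t_9 = 15; t_{10} = 57; t_{11} = 16; t_{12} = 49; t_{13} = 21; t_{14} = 9; t_{15} = 46; t_{16} = 45; t_{17} = 53; t_{18} = 48; t_{19} = 29; t_{20} = 4; t_{21} = 27; t_{22} = 20; t_{23} = 17; t_{24} = 41; t_{25} = 26; t_{26} = 28; t_{27} = 12; t_{28} = 22; t_{29} = 1.
Since t_{29} = t_0 = 1, the sequence is periodic with period 29.
So t_{8219} = t_{0 + ((8219-0) mod 29)} = t_{12} = 49.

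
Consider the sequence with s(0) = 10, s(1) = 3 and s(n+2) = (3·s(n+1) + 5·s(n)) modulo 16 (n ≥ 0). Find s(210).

s(0) = 10; s(1) = 3; s(2) = 11; s(3) = 0; s(4) = 7; s(5) = 5; s(6) = 2; s(7) = 15; s(8) = 7; s(9) = 0; s(10) = 3; s(11) = 9; s(12) = 10; s(13) = 11; s(14) = 3; s(15) = 0; s(16) = 15; s(17) = 13; s(18) = 2; s(19) = 7; s(20) = 15; s(21) = 0; s(22) = 11; s(23) = 1; s(24) = 10; s(25) = 3.
Since (s(24), s(25)) = (s(0), s(1)) = (10, 3) (two consecutive terms determine the rest), the sequence is periodic with period 24.
So s(210) = s(0 + ((210-0) mod 24)) = s(18) = 2.

2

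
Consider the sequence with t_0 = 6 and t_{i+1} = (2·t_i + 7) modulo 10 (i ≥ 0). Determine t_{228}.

1

Computing terms: t_0 = 6,  t_1 = 9,  t_2 = 5,  t_3 = 7,  t_4 = 1,  t_5 = 9.
Since t_5 = t_1 = 9, the sequence is eventually periodic: after a pre-period of length 1 it cycles with period 4.
For i ≥ 1, t_i depends only on (i - 1) mod 4. (228 - 1) mod 4 = 3, so t_{228} = t_4 = 1.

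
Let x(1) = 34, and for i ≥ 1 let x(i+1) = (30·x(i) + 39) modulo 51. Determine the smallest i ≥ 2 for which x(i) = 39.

2

x(1) = 34, x(2) = 39, x(3) = 36, x(4) = 48, x(5) = 0, x(6) = 39.
Since x(6) = x(2) = 39, the sequence is eventually periodic: after a pre-period of length 1 it cycles with period 4.
The value 39 first appears (with i ≥ 2) at x(2).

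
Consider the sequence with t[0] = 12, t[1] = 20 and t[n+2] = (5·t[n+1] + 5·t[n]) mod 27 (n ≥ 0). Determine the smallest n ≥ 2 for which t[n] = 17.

22

Listing terms: t[0] = 12, t[1] = 20, t[2] = 25, t[3] = 9, t[4] = 8, t[5] = 4, t[6] = 6, t[7] = 23, t[8] = 10, t[9] = 3, t[10] = 11, t[11] = 16, t[12] = 0, t[13] = 26, t[14] = 22, t[15] = 24, t[16] = 14, t[17] = 1, t[18] = 21, t[19] = 2, t[20] = 7, t[21] = 18, t[22] = 17, t[23] = 13, t[24] = 15, t[25] = 5, t[26] = 19, t[27] = 12, t[28] = 20.
Since (t[27], t[28]) = (t[0], t[1]) = (12, 20) (two consecutive terms determine the rest), the sequence is periodic with period 27.
The value 17 first appears (with n ≥ 2) at t[22].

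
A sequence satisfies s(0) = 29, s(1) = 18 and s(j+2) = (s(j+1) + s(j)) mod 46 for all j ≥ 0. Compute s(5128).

10

Listing terms: s(0) = 29, s(1) = 18, s(2) = 1, s(3) = 19, s(4) = 20, s(5) = 39, s(6) = 13, s(7) = 6, s(8) = 19, s(9) = 25, s(10) = 44, s(11) = 23, s(12) = 21, s(13) = 44, s(14) = 19, s(15) = 17, s(16) = 36, s(17) = 7, s(18) = 43, s(19) = 4, s(20) = 1, s(21) = 5, s(22) = 6, s(23) = 11, s(24) = 17, s(25) = 28, s(26) = 45, s(27) = 27, s(28) = 26, s(29) = 7, s(30) = 33, s(31) = 40, s(32) = 27, s(33) = 21, s(34) = 2, s(35) = 23, s(36) = 25, s(37) = 2, s(38) = 27, s(39) = 29, s(40) = 10, s(41) = 39, s(42) = 3, s(43) = 42, s(44) = 45, s(45) = 41, s(46) = 40, s(47) = 35, s(48) = 29, s(49) = 18.
The sequence repeats with period 48.
(5128 - 0) mod 48 = 40, so s(5128) = s(40) = 10.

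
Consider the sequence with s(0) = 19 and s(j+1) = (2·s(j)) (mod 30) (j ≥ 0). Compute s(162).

16

We have s(0) = 19, s(1) = 8, s(2) = 16, s(3) = 2, s(4) = 4, s(5) = 8.
Since s(5) = s(1) = 8, the sequence is eventually periodic: after a pre-period of length 1 it cycles with period 4.
For j ≥ 1, s(j) depends only on (j - 1) mod 4. (162 - 1) mod 4 = 1, so s(162) = s(2) = 16.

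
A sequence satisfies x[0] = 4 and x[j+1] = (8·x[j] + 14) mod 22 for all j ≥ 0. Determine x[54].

0

Listing terms: x[0] = 4, x[1] = 2, x[2] = 8, x[3] = 12, x[4] = 0, x[5] = 14, x[6] = 16, x[7] = 10, x[8] = 6, x[9] = 18, x[10] = 4.
The sequence repeats with period 10.
So x[54] = x[0 + ((54-0) mod 10)] = x[4] = 0.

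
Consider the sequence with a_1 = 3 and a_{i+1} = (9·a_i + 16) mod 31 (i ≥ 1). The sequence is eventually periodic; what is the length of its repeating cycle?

Computing terms: a_1 = 3,  a_2 = 12,  a_3 = 0,  a_4 = 16,  a_5 = 5,  a_6 = 30,  a_7 = 7,  a_8 = 17,  a_9 = 14,  a_{10} = 18,  a_{11} = 23,  a_{12} = 6,  a_{13} = 8,  a_{14} = 26,  a_{15} = 2,  a_{16} = 3.
Since a_{16} = a_1 = 3, the sequence is periodic with period 15.

15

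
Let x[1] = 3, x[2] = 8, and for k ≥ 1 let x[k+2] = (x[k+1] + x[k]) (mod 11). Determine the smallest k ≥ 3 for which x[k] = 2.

7

Listing terms: x[1] = 3; x[2] = 8; x[3] = 0; x[4] = 8; x[5] = 8; x[6] = 5; x[7] = 2; x[8] = 7; x[9] = 9; x[10] = 5; x[11] = 3; x[12] = 8.
Since (x[11], x[12]) = (x[1], x[2]) = (3, 8) (two consecutive terms determine the rest), the sequence is periodic with period 10.
The value 2 first appears (with k ≥ 3) at x[7].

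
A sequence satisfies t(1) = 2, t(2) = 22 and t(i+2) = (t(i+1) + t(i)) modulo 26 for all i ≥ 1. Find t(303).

t(1) = 2,  t(2) = 22,  t(3) = 24,  t(4) = 20,  t(5) = 18,  t(6) = 12,  t(7) = 4,  t(8) = 16,  t(9) = 20,  t(10) = 10,  t(11) = 4,  t(12) = 14,  t(13) = 18,  t(14) = 6,  t(15) = 24,  t(16) = 4,  t(17) = 2,  t(18) = 6,  t(19) = 8,  t(20) = 14,  t(21) = 22,  t(22) = 10,  t(23) = 6,  t(24) = 16,  t(25) = 22,  t(26) = 12,  t(27) = 8,  t(28) = 20,  t(29) = 2,  t(30) = 22.
Since (t(29), t(30)) = (t(1), t(2)) = (2, 22) (two consecutive terms determine the rest), the sequence is periodic with period 28.
So t(303) = t(1 + ((303-1) mod 28)) = t(23) = 6.

6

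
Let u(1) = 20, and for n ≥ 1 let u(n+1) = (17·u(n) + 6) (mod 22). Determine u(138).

We have u(1) = 20; u(2) = 16; u(3) = 14; u(4) = 2; u(5) = 18; u(6) = 4; u(7) = 8; u(8) = 10; u(9) = 0; u(10) = 6; u(11) = 20.
The sequence repeats with period 10.
(138 - 1) mod 10 = 7, so u(138) = u(8) = 10.

10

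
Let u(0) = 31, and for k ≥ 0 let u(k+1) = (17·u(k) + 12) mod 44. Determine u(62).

23

We have u(0) = 31, u(1) = 11, u(2) = 23, u(3) = 7, u(4) = 43, u(5) = 39, u(6) = 15, u(7) = 3, u(8) = 19, u(9) = 27, u(10) = 31.
The sequence repeats with period 10.
So u(62) = u(0 + ((62-0) mod 10)) = u(2) = 23.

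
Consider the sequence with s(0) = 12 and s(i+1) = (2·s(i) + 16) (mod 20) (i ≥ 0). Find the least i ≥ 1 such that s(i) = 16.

2

Listing terms: s(0) = 12; s(1) = 0; s(2) = 16; s(3) = 8; s(4) = 12.
The sequence repeats with period 4.
The value 16 first appears (with i ≥ 1) at s(2).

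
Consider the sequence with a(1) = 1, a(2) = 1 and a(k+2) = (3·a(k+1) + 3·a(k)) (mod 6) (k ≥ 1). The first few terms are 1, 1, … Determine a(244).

a(1) = 1,  a(2) = 1,  a(3) = 0,  a(4) = 3,  a(5) = 3,  a(6) = 0,  a(7) = 3.
Since (a(6), a(7)) = (a(3), a(4)) = (0, 3) (two consecutive terms determine the rest), the sequence is eventually periodic: after a pre-period of length 2 it cycles with period 3.
For k ≥ 3, a(k) depends only on (k - 3) mod 3. (244 - 3) mod 3 = 1, so a(244) = a(4) = 3.

3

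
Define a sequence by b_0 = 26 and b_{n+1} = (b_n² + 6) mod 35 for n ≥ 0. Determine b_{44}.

We have b_0 = 26,  b_1 = 17,  b_2 = 15,  b_3 = 21,  b_4 = 27,  b_5 = 0,  b_6 = 6,  b_7 = 7,  b_8 = 20,  b_9 = 21.
Since b_9 = b_3 = 21, the sequence is eventually periodic: after a pre-period of length 3 it cycles with period 6.
For n ≥ 3, b_n depends only on (n - 3) mod 6. (44 - 3) mod 6 = 5, so b_{44} = b_8 = 20.

20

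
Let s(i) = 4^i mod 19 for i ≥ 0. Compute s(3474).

1

s(0) = 1, s(1) = 4, s(2) = 16, s(3) = 7, s(4) = 9, s(5) = 17, s(6) = 11, s(7) = 6, s(8) = 5, s(9) = 1.
Since s(9) = s(0) = 1, the sequence is periodic with period 9.
(3474 - 0) mod 9 = 0, so s(3474) = s(0) = 1.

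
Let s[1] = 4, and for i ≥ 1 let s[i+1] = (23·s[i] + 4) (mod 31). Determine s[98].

14

s[1] = 4, s[2] = 3, s[3] = 11, s[4] = 9, s[5] = 25, s[6] = 21, s[7] = 22, s[8] = 14, s[9] = 16, s[10] = 0, s[11] = 4.
Since s[11] = s[1] = 4, the sequence is periodic with period 10.
So s[98] = s[1 + ((98-1) mod 10)] = s[8] = 14.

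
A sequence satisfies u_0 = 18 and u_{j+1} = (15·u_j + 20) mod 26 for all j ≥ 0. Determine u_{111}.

Listing terms: u_0 = 18,  u_1 = 4,  u_2 = 2,  u_3 = 24,  u_4 = 16,  u_5 = 0,  u_6 = 20,  u_7 = 8,  u_8 = 10,  u_9 = 14,  u_{10} = 22,  u_{11} = 12,  u_{12} = 18.
The sequence repeats with period 12.
(111 - 0) mod 12 = 3, so u_{111} = u_3 = 24.

24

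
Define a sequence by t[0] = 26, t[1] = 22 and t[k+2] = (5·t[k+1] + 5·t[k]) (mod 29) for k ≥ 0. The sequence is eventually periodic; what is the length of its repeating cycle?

Computing terms: t[0] = 26,  t[1] = 22,  t[2] = 8,  t[3] = 5,  t[4] = 7,  t[5] = 2,  t[6] = 16,  t[7] = 3,  t[8] = 8,  t[9] = 26,  t[10] = 25,  t[11] = 23,  t[12] = 8,  t[13] = 10,  t[14] = 3,  t[15] = 7,  t[16] = 21,  t[17] = 24,  t[18] = 22,  t[19] = 27,  t[20] = 13,  t[21] = 26,  t[22] = 21,  t[23] = 3,  t[24] = 4,  t[25] = 6,  t[26] = 21,  t[27] = 19,  t[28] = 26,  t[29] = 22.
Since (t[28], t[29]) = (t[0], t[1]) = (26, 22) (two consecutive terms determine the rest), the sequence is periodic with period 28.

28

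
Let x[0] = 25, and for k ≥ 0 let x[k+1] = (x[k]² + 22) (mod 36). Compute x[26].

23

We have x[0] = 25; x[1] = 35; x[2] = 23; x[3] = 11; x[4] = 35.
Since x[4] = x[1] = 35, the sequence is eventually periodic: after a pre-period of length 1 it cycles with period 3.
For k ≥ 1, x[k] depends only on (k - 1) mod 3. (26 - 1) mod 3 = 1, so x[26] = x[2] = 23.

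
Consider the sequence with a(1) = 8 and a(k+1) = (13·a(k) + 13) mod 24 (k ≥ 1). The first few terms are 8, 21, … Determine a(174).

1

a(1) = 8, a(2) = 21, a(3) = 22, a(4) = 11, a(5) = 12, a(6) = 1, a(7) = 2, a(8) = 15, a(9) = 16, a(10) = 5, a(11) = 6, a(12) = 19, a(13) = 20, a(14) = 9, a(15) = 10, a(16) = 23, a(17) = 0, a(18) = 13, a(19) = 14, a(20) = 3, a(21) = 4, a(22) = 17, a(23) = 18, a(24) = 7, a(25) = 8.
The sequence repeats with period 24.
So a(174) = a(1 + ((174-1) mod 24)) = a(6) = 1.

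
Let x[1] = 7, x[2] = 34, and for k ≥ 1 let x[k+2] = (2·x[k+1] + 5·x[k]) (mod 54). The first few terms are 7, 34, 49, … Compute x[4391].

43

Listing terms: x[1] = 7,  x[2] = 34,  x[3] = 49,  x[4] = 52,  x[5] = 25,  x[6] = 40,  x[7] = 43,  x[8] = 16,  x[9] = 31,  x[10] = 34,  x[11] = 7,  x[12] = 22,  x[13] = 25,  x[14] = 52,  x[15] = 13,  x[16] = 16,  x[17] = 43,  x[18] = 4,  x[19] = 7,  x[20] = 34.
The sequence repeats with period 18.
(4391 - 1) mod 18 = 16, so x[4391] = x[17] = 43.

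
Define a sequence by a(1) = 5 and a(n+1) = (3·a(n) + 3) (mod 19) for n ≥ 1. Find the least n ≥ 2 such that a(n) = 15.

Computing terms: a(1) = 5, a(2) = 18, a(3) = 0, a(4) = 3, a(5) = 12, a(6) = 1, a(7) = 6, a(8) = 2, a(9) = 9, a(10) = 11, a(11) = 17, a(12) = 16, a(13) = 13, a(14) = 4, a(15) = 15, a(16) = 10, a(17) = 14, a(18) = 7, a(19) = 5.
Since a(19) = a(1) = 5, the sequence is periodic with period 18.
The value 15 first appears (with n ≥ 2) at a(15).

15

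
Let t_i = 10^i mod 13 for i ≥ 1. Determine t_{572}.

Computing terms: t_1 = 10, t_2 = 9, t_3 = 12, t_4 = 3, t_5 = 4, t_6 = 1, t_7 = 10.
Since t_7 = t_1 = 10, the sequence is periodic with period 6.
So t_{572} = t_{1 + ((572-1) mod 6)} = t_2 = 9.

9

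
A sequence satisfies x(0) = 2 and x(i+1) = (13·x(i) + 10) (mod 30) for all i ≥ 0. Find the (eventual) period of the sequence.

Computing terms: x(0) = 2; x(1) = 6; x(2) = 28; x(3) = 14; x(4) = 12; x(5) = 16; x(6) = 8; x(7) = 24; x(8) = 22; x(9) = 26; x(10) = 18; x(11) = 4; x(12) = 2.
Since x(12) = x(0) = 2, the sequence is periodic with period 12.

12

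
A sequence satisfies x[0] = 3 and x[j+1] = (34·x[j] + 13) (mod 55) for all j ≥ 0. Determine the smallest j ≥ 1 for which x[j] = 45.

21

We have x[0] = 3,  x[1] = 5,  x[2] = 18,  x[3] = 20,  x[4] = 33,  x[5] = 35,  x[6] = 48,  x[7] = 50,  x[8] = 8,  x[9] = 10,  x[10] = 23,  x[11] = 25,  x[12] = 38,  x[13] = 40,  x[14] = 53,  x[15] = 0,  x[16] = 13,  x[17] = 15,  x[18] = 28,  x[19] = 30,  x[20] = 43,  x[21] = 45,  x[22] = 3.
Since x[22] = x[0] = 3, the sequence is periodic with period 22.
The value 45 first appears (with j ≥ 1) at x[21].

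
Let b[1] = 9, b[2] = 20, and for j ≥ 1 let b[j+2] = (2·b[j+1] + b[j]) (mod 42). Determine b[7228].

We have b[1] = 9,  b[2] = 20,  b[3] = 7,  b[4] = 34,  b[5] = 33,  b[6] = 16,  b[7] = 23,  b[8] = 20,  b[9] = 21,  b[10] = 20,  b[11] = 19,  b[12] = 16,  b[13] = 9,  b[14] = 34,  b[15] = 35,  b[16] = 20,  b[17] = 33,  b[18] = 2,  b[19] = 37,  b[20] = 34,  b[21] = 21,  b[22] = 34,  b[23] = 5,  b[24] = 2,  b[25] = 9,  b[26] = 20.
The sequence repeats with period 24.
(7228 - 1) mod 24 = 3, so b[7228] = b[4] = 34.

34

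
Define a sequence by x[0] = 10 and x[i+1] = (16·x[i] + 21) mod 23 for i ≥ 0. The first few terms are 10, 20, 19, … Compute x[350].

7

We have x[0] = 10; x[1] = 20; x[2] = 19; x[3] = 3; x[4] = 0; x[5] = 21; x[6] = 12; x[7] = 6; x[8] = 2; x[9] = 7; x[10] = 18; x[11] = 10.
Since x[11] = x[0] = 10, the sequence is periodic with period 11.
So x[350] = x[0 + ((350-0) mod 11)] = x[9] = 7.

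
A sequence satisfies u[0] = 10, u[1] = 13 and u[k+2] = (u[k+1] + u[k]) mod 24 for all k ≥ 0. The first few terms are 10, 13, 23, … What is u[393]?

u[0] = 10; u[1] = 13; u[2] = 23; u[3] = 12; u[4] = 11; u[5] = 23; u[6] = 10; u[7] = 9; u[8] = 19; u[9] = 4; u[10] = 23; u[11] = 3; u[12] = 2; u[13] = 5; u[14] = 7; u[15] = 12; u[16] = 19; u[17] = 7; u[18] = 2; u[19] = 9; u[20] = 11; u[21] = 20; u[22] = 7; u[23] = 3; u[24] = 10; u[25] = 13.
The sequence repeats with period 24.
So u[393] = u[0 + ((393-0) mod 24)] = u[9] = 4.

4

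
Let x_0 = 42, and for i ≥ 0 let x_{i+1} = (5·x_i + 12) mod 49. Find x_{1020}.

0

x_0 = 42,  x_1 = 26,  x_2 = 44,  x_3 = 36,  x_4 = 45,  x_5 = 41,  x_6 = 21,  x_7 = 19,  x_8 = 9,  x_9 = 8,  x_{10} = 3,  x_{11} = 27,  x_{12} = 0,  x_{13} = 12,  x_{14} = 23,  x_{15} = 29,  x_{16} = 10,  x_{17} = 13,  x_{18} = 28,  x_{19} = 5,  x_{20} = 37,  x_{21} = 1,  x_{22} = 17,  x_{23} = 48,  x_{24} = 7,  x_{25} = 47,  x_{26} = 2,  x_{27} = 22,  x_{28} = 24,  x_{29} = 34,  x_{30} = 35,  x_{31} = 40,  x_{32} = 16,  x_{33} = 43,  x_{34} = 31,  x_{35} = 20,  x_{36} = 14,  x_{37} = 33,  x_{38} = 30,  x_{39} = 15,  x_{40} = 38,  x_{41} = 6,  x_{42} = 42.
The sequence repeats with period 42.
So x_{1020} = x_{0 + ((1020-0) mod 42)} = x_{12} = 0.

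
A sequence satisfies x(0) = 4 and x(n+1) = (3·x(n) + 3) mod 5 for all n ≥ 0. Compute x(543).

x(0) = 4,  x(1) = 0,  x(2) = 3,  x(3) = 2,  x(4) = 4.
The sequence repeats with period 4.
So x(543) = x(0 + ((543-0) mod 4)) = x(3) = 2.

2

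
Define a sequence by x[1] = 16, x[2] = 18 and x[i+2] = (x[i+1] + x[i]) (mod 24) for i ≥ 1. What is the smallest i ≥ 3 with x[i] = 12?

Listing terms: x[1] = 16, x[2] = 18, x[3] = 10, x[4] = 4, x[5] = 14, x[6] = 18, x[7] = 8, x[8] = 2, x[9] = 10, x[10] = 12, x[11] = 22, x[12] = 10, x[13] = 8, x[14] = 18, x[15] = 2, x[16] = 20, x[17] = 22, x[18] = 18, x[19] = 16, x[20] = 10, x[21] = 2, x[22] = 12, x[23] = 14, x[24] = 2, x[25] = 16, x[26] = 18.
Since (x[25], x[26]) = (x[1], x[2]) = (16, 18) (two consecutive terms determine the rest), the sequence is periodic with period 24.
The value 12 first appears (with i ≥ 3) at x[10].

10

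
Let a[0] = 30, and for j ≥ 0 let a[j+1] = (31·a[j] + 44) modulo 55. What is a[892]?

43

a[0] = 30, a[1] = 39, a[2] = 43, a[3] = 2, a[4] = 51, a[5] = 30.
Since a[5] = a[0] = 30, the sequence is periodic with period 5.
(892 - 0) mod 5 = 2, so a[892] = a[2] = 43.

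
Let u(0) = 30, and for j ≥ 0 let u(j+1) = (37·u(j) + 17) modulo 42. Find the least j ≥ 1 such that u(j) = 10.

2

We have u(0) = 30; u(1) = 35; u(2) = 10; u(3) = 9; u(4) = 14; u(5) = 31; u(6) = 30.
Since u(6) = u(0) = 30, the sequence is periodic with period 6.
The value 10 first appears (with j ≥ 1) at u(2).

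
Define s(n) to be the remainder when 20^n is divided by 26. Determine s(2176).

Listing terms: s(1) = 20,  s(2) = 10,  s(3) = 18,  s(4) = 22,  s(5) = 24,  s(6) = 12,  s(7) = 6,  s(8) = 16,  s(9) = 8,  s(10) = 4,  s(11) = 2,  s(12) = 14,  s(13) = 20.
Since s(13) = s(1) = 20, the sequence is periodic with period 12.
So s(2176) = s(1 + ((2176-1) mod 12)) = s(4) = 22.

22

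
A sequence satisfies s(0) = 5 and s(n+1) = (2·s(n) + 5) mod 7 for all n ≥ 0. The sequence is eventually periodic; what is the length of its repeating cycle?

3

We have s(0) = 5,  s(1) = 1,  s(2) = 0,  s(3) = 5.
Since s(3) = s(0) = 5, the sequence is periodic with period 3.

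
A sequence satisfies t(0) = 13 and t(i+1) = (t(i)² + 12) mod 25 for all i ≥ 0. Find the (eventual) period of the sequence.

8

Listing terms: t(0) = 13,  t(1) = 6,  t(2) = 23,  t(3) = 16,  t(4) = 18,  t(5) = 11,  t(6) = 8,  t(7) = 1,  t(8) = 13.
The sequence repeats with period 8.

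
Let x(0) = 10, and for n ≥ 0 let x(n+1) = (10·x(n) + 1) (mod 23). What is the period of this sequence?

We have x(0) = 10; x(1) = 9; x(2) = 22; x(3) = 14; x(4) = 3; x(5) = 8; x(6) = 12; x(7) = 6; x(8) = 15; x(9) = 13; x(10) = 16; x(11) = 0; x(12) = 1; x(13) = 11; x(14) = 19; x(15) = 7; x(16) = 2; x(17) = 21; x(18) = 4; x(19) = 18; x(20) = 20; x(21) = 17; x(22) = 10.
Since x(22) = x(0) = 10, the sequence is periodic with period 22.

22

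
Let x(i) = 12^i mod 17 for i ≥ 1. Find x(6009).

5

Computing terms: x(1) = 12,  x(2) = 8,  x(3) = 11,  x(4) = 13,  x(5) = 3,  x(6) = 2,  x(7) = 7,  x(8) = 16,  x(9) = 5,  x(10) = 9,  x(11) = 6,  x(12) = 4,  x(13) = 14,  x(14) = 15,  x(15) = 10,  x(16) = 1,  x(17) = 12.
Since x(17) = x(1) = 12, the sequence is periodic with period 16.
So x(6009) = x(1 + ((6009-1) mod 16)) = x(9) = 5.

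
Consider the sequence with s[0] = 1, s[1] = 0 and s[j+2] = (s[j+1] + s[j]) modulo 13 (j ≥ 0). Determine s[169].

Computing terms: s[0] = 1; s[1] = 0; s[2] = 1; s[3] = 1; s[4] = 2; s[5] = 3; s[6] = 5; s[7] = 8; s[8] = 0; s[9] = 8; s[10] = 8; s[11] = 3; s[12] = 11; s[13] = 1; s[14] = 12; s[15] = 0; s[16] = 12; s[17] = 12; s[18] = 11; s[19] = 10; s[20] = 8; s[21] = 5; s[22] = 0; s[23] = 5; s[24] = 5; s[25] = 10; s[26] = 2; s[27] = 12; s[28] = 1; s[29] = 0.
The sequence repeats with period 28.
(169 - 0) mod 28 = 1, so s[169] = s[1] = 0.

0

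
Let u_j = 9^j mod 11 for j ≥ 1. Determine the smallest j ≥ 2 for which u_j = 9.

Computing terms: u_1 = 9; u_2 = 4; u_3 = 3; u_4 = 5; u_5 = 1; u_6 = 9.
Since u_6 = u_1 = 9, the sequence is periodic with period 5.
The value 9 next appears (with j ≥ 2) at u_6.

6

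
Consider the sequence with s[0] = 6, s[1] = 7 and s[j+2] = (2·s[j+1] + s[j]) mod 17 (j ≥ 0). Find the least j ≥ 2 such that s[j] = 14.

10

Computing terms: s[0] = 6; s[1] = 7; s[2] = 3; s[3] = 13; s[4] = 12; s[5] = 3; s[6] = 1; s[7] = 5; s[8] = 11; s[9] = 10; s[10] = 14; s[11] = 4; s[12] = 5; s[13] = 14; s[14] = 16; s[15] = 12; s[16] = 6; s[17] = 7.
The sequence repeats with period 16.
The value 14 first appears (with j ≥ 2) at s[10].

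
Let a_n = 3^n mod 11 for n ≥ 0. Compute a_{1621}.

3

Listing terms: a_0 = 1, a_1 = 3, a_2 = 9, a_3 = 5, a_4 = 4, a_5 = 1.
Since a_5 = a_0 = 1, the sequence is periodic with period 5.
So a_{1621} = a_{0 + ((1621-0) mod 5)} = a_1 = 3.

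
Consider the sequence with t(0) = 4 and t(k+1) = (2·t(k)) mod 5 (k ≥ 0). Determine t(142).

1

Computing terms: t(0) = 4, t(1) = 3, t(2) = 1, t(3) = 2, t(4) = 4.
The sequence repeats with period 4.
(142 - 0) mod 4 = 2, so t(142) = t(2) = 1.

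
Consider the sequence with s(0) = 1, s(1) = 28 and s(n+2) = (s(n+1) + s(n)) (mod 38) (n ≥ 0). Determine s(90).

1

s(0) = 1; s(1) = 28; s(2) = 29; s(3) = 19; s(4) = 10; s(5) = 29; s(6) = 1; s(7) = 30; s(8) = 31; s(9) = 23; s(10) = 16; s(11) = 1; s(12) = 17; s(13) = 18; s(14) = 35; s(15) = 15; s(16) = 12; s(17) = 27; s(18) = 1; s(19) = 28.
The sequence repeats with period 18.
So s(90) = s(0 + ((90-0) mod 18)) = s(0) = 1.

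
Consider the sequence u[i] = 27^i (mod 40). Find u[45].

We have u[0] = 1, u[1] = 27, u[2] = 9, u[3] = 3, u[4] = 1.
Since u[4] = u[0] = 1, the sequence is periodic with period 4.
(45 - 0) mod 4 = 1, so u[45] = u[1] = 27.

27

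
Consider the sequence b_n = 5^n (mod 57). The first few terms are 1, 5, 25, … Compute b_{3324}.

49

Listing terms: b_0 = 1, b_1 = 5, b_2 = 25, b_3 = 11, b_4 = 55, b_5 = 47, b_6 = 7, b_7 = 35, b_8 = 4, b_9 = 20, b_{10} = 43, b_{11} = 44, b_{12} = 49, b_{13} = 17, b_{14} = 28, b_{15} = 26, b_{16} = 16, b_{17} = 23, b_{18} = 1.
Since b_{18} = b_0 = 1, the sequence is periodic with period 18.
(3324 - 0) mod 18 = 12, so b_{3324} = b_{12} = 49.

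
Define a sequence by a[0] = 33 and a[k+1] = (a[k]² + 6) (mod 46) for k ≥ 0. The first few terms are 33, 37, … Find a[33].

31

Listing terms: a[0] = 33; a[1] = 37; a[2] = 41; a[3] = 31; a[4] = 1; a[5] = 7; a[6] = 9; a[7] = 41.
Since a[7] = a[2] = 41, the sequence is eventually periodic: after a pre-period of length 2 it cycles with period 5.
For k ≥ 2, a[k] depends only on (k - 2) mod 5. (33 - 2) mod 5 = 1, so a[33] = a[3] = 31.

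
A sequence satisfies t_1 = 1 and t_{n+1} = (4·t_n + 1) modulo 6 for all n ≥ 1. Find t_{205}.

1

Computing terms: t_1 = 1; t_2 = 5; t_3 = 3; t_4 = 1.
Since t_4 = t_1 = 1, the sequence is periodic with period 3.
So t_{205} = t_{1 + ((205-1) mod 3)} = t_1 = 1.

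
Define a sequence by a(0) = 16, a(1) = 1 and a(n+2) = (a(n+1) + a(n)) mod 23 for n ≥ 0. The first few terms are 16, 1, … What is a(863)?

We have a(0) = 16; a(1) = 1; a(2) = 17; a(3) = 18; a(4) = 12; a(5) = 7; a(6) = 19; a(7) = 3; a(8) = 22; a(9) = 2; a(10) = 1; a(11) = 3; a(12) = 4; a(13) = 7; a(14) = 11; a(15) = 18; a(16) = 6; a(17) = 1; a(18) = 7; a(19) = 8; a(20) = 15; a(21) = 0; a(22) = 15; a(23) = 15; a(24) = 7; a(25) = 22; a(26) = 6; a(27) = 5; a(28) = 11; a(29) = 16; a(30) = 4; a(31) = 20; a(32) = 1; a(33) = 21; a(34) = 22; a(35) = 20; a(36) = 19; a(37) = 16; a(38) = 12; a(39) = 5; a(40) = 17; a(41) = 22; a(42) = 16; a(43) = 15; a(44) = 8; a(45) = 0; a(46) = 8; a(47) = 8; a(48) = 16; a(49) = 1.
Since (a(48), a(49)) = (a(0), a(1)) = (16, 1) (two consecutive terms determine the rest), the sequence is periodic with period 48.
(863 - 0) mod 48 = 47, so a(863) = a(47) = 8.

8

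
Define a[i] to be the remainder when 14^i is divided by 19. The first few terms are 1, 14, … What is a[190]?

5

Listing terms: a[0] = 1; a[1] = 14; a[2] = 6; a[3] = 8; a[4] = 17; a[5] = 10; a[6] = 7; a[7] = 3; a[8] = 4; a[9] = 18; a[10] = 5; a[11] = 13; a[12] = 11; a[13] = 2; a[14] = 9; a[15] = 12; a[16] = 16; a[17] = 15; a[18] = 1.
The sequence repeats with period 18.
(190 - 0) mod 18 = 10, so a[190] = a[10] = 5.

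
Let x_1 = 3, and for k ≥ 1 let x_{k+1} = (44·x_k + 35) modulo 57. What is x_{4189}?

We have x_1 = 3, x_2 = 53, x_3 = 30, x_4 = 44, x_5 = 33, x_6 = 5, x_7 = 27, x_8 = 26, x_9 = 39, x_{10} = 41, x_{11} = 15, x_{12} = 11, x_{13} = 6, x_{14} = 14, x_{15} = 24, x_{16} = 8, x_{17} = 45, x_{18} = 20, x_{19} = 3.
The sequence repeats with period 18.
So x_{4189} = x_{1 + ((4189-1) mod 18)} = x_{13} = 6.

6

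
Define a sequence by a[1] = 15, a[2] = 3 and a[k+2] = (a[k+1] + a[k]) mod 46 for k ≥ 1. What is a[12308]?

Listing terms: a[1] = 15,  a[2] = 3,  a[3] = 18,  a[4] = 21,  a[5] = 39,  a[6] = 14,  a[7] = 7,  a[8] = 21,  a[9] = 28,  a[10] = 3,  a[11] = 31,  a[12] = 34,  a[13] = 19,  a[14] = 7,  a[15] = 26,  a[16] = 33,  a[17] = 13,  a[18] = 0,  a[19] = 13,  a[20] = 13,  a[21] = 26,  a[22] = 39,  a[23] = 19,  a[24] = 12,  a[25] = 31,  a[26] = 43,  a[27] = 28,  a[28] = 25,  a[29] = 7,  a[30] = 32,  a[31] = 39,  a[32] = 25,  a[33] = 18,  a[34] = 43,  a[35] = 15,  a[36] = 12,  a[37] = 27,  a[38] = 39,  a[39] = 20,  a[40] = 13,  a[41] = 33,  a[42] = 0,  a[43] = 33,  a[44] = 33,  a[45] = 20,  a[46] = 7,  a[47] = 27,  a[48] = 34,  a[49] = 15,  a[50] = 3.
The sequence repeats with period 48.
So a[12308] = a[1 + ((12308-1) mod 48)] = a[20] = 13.

13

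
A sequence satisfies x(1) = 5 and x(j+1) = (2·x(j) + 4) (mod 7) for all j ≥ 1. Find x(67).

Computing terms: x(1) = 5; x(2) = 0; x(3) = 4; x(4) = 5.
Since x(4) = x(1) = 5, the sequence is periodic with period 3.
(67 - 1) mod 3 = 0, so x(67) = x(1) = 5.

5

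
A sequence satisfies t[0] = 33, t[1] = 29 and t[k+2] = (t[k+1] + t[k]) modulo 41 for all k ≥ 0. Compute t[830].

Computing terms: t[0] = 33,  t[1] = 29,  t[2] = 21,  t[3] = 9,  t[4] = 30,  t[5] = 39,  t[6] = 28,  t[7] = 26,  t[8] = 13,  t[9] = 39,  t[10] = 11,  t[11] = 9,  t[12] = 20,  t[13] = 29,  t[14] = 8,  t[15] = 37,  t[16] = 4,  t[17] = 0,  t[18] = 4,  t[19] = 4,  t[20] = 8,  t[21] = 12,  t[22] = 20,  t[23] = 32,  t[24] = 11,  t[25] = 2,  t[26] = 13,  t[27] = 15,  t[28] = 28,  t[29] = 2,  t[30] = 30,  t[31] = 32,  t[32] = 21,  t[33] = 12,  t[34] = 33,  t[35] = 4,  t[36] = 37,  t[37] = 0,  t[38] = 37,  t[39] = 37,  t[40] = 33,  t[41] = 29.
Since (t[40], t[41]) = (t[0], t[1]) = (33, 29) (two consecutive terms determine the rest), the sequence is periodic with period 40.
So t[830] = t[0 + ((830-0) mod 40)] = t[30] = 30.

30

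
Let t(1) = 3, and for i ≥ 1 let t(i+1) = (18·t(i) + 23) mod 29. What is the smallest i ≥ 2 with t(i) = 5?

20

Computing terms: t(1) = 3; t(2) = 19; t(3) = 17; t(4) = 10; t(5) = 0; t(6) = 23; t(7) = 2; t(8) = 1; t(9) = 12; t(10) = 7; t(11) = 4; t(12) = 8; t(13) = 22; t(14) = 13; t(15) = 25; t(16) = 9; t(17) = 11; t(18) = 18; t(19) = 28; t(20) = 5; t(21) = 26; t(22) = 27; t(23) = 16; t(24) = 21; t(25) = 24; t(26) = 20; t(27) = 6; t(28) = 15; t(29) = 3.
The sequence repeats with period 28.
The value 5 first appears (with i ≥ 2) at t(20).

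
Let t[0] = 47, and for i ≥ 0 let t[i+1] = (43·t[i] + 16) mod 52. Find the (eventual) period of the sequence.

6

t[0] = 47,  t[1] = 9,  t[2] = 39,  t[3] = 29,  t[4] = 15,  t[5] = 37,  t[6] = 47.
The sequence repeats with period 6.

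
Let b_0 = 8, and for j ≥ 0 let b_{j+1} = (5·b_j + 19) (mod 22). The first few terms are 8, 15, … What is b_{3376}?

4

Computing terms: b_0 = 8,  b_1 = 15,  b_2 = 6,  b_3 = 5,  b_4 = 0,  b_5 = 19,  b_6 = 4,  b_7 = 17,  b_8 = 16,  b_9 = 11,  b_{10} = 8.
The sequence repeats with period 10.
So b_{3376} = b_{0 + ((3376-0) mod 10)} = b_6 = 4.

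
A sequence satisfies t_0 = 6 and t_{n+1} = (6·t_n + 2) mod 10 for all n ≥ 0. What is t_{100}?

6

Computing terms: t_0 = 6,  t_1 = 8,  t_2 = 0,  t_3 = 2,  t_4 = 4,  t_5 = 6.
Since t_5 = t_0 = 6, the sequence is periodic with period 5.
So t_{100} = t_{0 + ((100-0) mod 5)} = t_0 = 6.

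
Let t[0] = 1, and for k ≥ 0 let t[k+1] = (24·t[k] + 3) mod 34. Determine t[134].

Listing terms: t[0] = 1; t[1] = 27; t[2] = 5; t[3] = 21; t[4] = 31; t[5] = 33; t[6] = 13; t[7] = 9; t[8] = 15; t[9] = 23; t[10] = 11; t[11] = 29; t[12] = 19; t[13] = 17; t[14] = 3; t[15] = 7; t[16] = 1.
Since t[16] = t[0] = 1, the sequence is periodic with period 16.
(134 - 0) mod 16 = 6, so t[134] = t[6] = 13.

13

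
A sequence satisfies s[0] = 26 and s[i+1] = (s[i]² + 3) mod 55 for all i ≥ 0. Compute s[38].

34

Listing terms: s[0] = 26, s[1] = 19, s[2] = 34, s[3] = 4, s[4] = 19.
Since s[4] = s[1] = 19, the sequence is eventually periodic: after a pre-period of length 1 it cycles with period 3.
For i ≥ 1, s[i] depends only on (i - 1) mod 3. (38 - 1) mod 3 = 1, so s[38] = s[2] = 34.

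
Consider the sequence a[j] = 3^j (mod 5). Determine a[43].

2

Computing terms: a[0] = 1; a[1] = 3; a[2] = 4; a[3] = 2; a[4] = 1.
Since a[4] = a[0] = 1, the sequence is periodic with period 4.
So a[43] = a[0 + ((43-0) mod 4)] = a[3] = 2.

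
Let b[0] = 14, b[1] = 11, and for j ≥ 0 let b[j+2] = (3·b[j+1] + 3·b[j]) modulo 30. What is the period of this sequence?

Listing terms: b[0] = 14, b[1] = 11, b[2] = 15, b[3] = 18, b[4] = 9, b[5] = 21, b[6] = 0, b[7] = 3, b[8] = 9, b[9] = 6, b[10] = 15, b[11] = 3, b[12] = 24, b[13] = 21, b[14] = 15, b[15] = 18.
Since (b[14], b[15]) = (b[2], b[3]) = (15, 18) (two consecutive terms determine the rest), the sequence is eventually periodic: after a pre-period of length 2 it cycles with period 12.

12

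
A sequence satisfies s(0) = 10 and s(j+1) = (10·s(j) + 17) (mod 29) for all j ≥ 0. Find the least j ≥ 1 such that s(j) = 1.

1

Computing terms: s(0) = 10,  s(1) = 1,  s(2) = 27,  s(3) = 26,  s(4) = 16,  s(5) = 3,  s(6) = 18,  s(7) = 23,  s(8) = 15,  s(9) = 22,  s(10) = 5,  s(11) = 9,  s(12) = 20,  s(13) = 14,  s(14) = 12,  s(15) = 21,  s(16) = 24,  s(17) = 25,  s(18) = 6,  s(19) = 19,  s(20) = 4,  s(21) = 28,  s(22) = 7,  s(23) = 0,  s(24) = 17,  s(25) = 13,  s(26) = 2,  s(27) = 8,  s(28) = 10.
Since s(28) = s(0) = 10, the sequence is periodic with period 28.
The value 1 first appears (with j ≥ 1) at s(1).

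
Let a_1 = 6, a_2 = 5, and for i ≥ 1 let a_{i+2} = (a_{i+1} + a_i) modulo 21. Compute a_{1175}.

Computing terms: a_1 = 6, a_2 = 5, a_3 = 11, a_4 = 16, a_5 = 6, a_6 = 1, a_7 = 7, a_8 = 8, a_9 = 15, a_{10} = 2, a_{11} = 17, a_{12} = 19, a_{13} = 15, a_{14} = 13, a_{15} = 7, a_{16} = 20, a_{17} = 6, a_{18} = 5.
Since (a_{17}, a_{18}) = (a_1, a_2) = (6, 5) (two consecutive terms determine the rest), the sequence is periodic with period 16.
So a_{1175} = a_{1 + ((1175-1) mod 16)} = a_7 = 7.

7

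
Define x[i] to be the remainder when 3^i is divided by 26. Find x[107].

9

We have x[0] = 1,  x[1] = 3,  x[2] = 9,  x[3] = 1.
Since x[3] = x[0] = 1, the sequence is periodic with period 3.
(107 - 0) mod 3 = 2, so x[107] = x[2] = 9.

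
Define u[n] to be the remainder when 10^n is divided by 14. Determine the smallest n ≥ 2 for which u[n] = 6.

3

u[1] = 10; u[2] = 2; u[3] = 6; u[4] = 4; u[5] = 12; u[6] = 8; u[7] = 10.
Since u[7] = u[1] = 10, the sequence is periodic with period 6.
The value 6 first appears (with n ≥ 2) at u[3].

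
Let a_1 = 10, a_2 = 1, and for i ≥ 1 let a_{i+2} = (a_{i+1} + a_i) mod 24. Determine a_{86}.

a_1 = 10,  a_2 = 1,  a_3 = 11,  a_4 = 12,  a_5 = 23,  a_6 = 11,  a_7 = 10,  a_8 = 21,  a_9 = 7,  a_{10} = 4,  a_{11} = 11,  a_{12} = 15,  a_{13} = 2,  a_{14} = 17,  a_{15} = 19,  a_{16} = 12,  a_{17} = 7,  a_{18} = 19,  a_{19} = 2,  a_{20} = 21,  a_{21} = 23,  a_{22} = 20,  a_{23} = 19,  a_{24} = 15,  a_{25} = 10,  a_{26} = 1.
Since (a_{25}, a_{26}) = (a_1, a_2) = (10, 1) (two consecutive terms determine the rest), the sequence is periodic with period 24.
(86 - 1) mod 24 = 13, so a_{86} = a_{14} = 17.

17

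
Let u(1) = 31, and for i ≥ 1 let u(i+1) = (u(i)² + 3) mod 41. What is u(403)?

u(1) = 31, u(2) = 21, u(3) = 34, u(4) = 11, u(5) = 1, u(6) = 4, u(7) = 19, u(8) = 36, u(9) = 28, u(10) = 8, u(11) = 26, u(12) = 23, u(13) = 40, u(14) = 4.
Since u(14) = u(6) = 4, the sequence is eventually periodic: after a pre-period of length 5 it cycles with period 8.
For i ≥ 6, u(i) depends only on (i - 6) mod 8. (403 - 6) mod 8 = 5, so u(403) = u(11) = 26.

26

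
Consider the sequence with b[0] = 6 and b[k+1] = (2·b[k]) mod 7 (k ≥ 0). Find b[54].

6

Computing terms: b[0] = 6,  b[1] = 5,  b[2] = 3,  b[3] = 6.
The sequence repeats with period 3.
So b[54] = b[0 + ((54-0) mod 3)] = b[0] = 6.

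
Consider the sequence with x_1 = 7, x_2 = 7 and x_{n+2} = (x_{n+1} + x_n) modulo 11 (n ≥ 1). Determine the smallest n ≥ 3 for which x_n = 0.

We have x_1 = 7,  x_2 = 7,  x_3 = 3,  x_4 = 10,  x_5 = 2,  x_6 = 1,  x_7 = 3,  x_8 = 4,  x_9 = 7,  x_{10} = 0,  x_{11} = 7,  x_{12} = 7.
The sequence repeats with period 10.
The value 0 first appears (with n ≥ 3) at x_{10}.

10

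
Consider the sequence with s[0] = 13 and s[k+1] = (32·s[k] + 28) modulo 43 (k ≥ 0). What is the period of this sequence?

14

Listing terms: s[0] = 13, s[1] = 14, s[2] = 3, s[3] = 38, s[4] = 40, s[5] = 18, s[6] = 2, s[7] = 6, s[8] = 5, s[9] = 16, s[10] = 24, s[11] = 22, s[12] = 1, s[13] = 17, s[14] = 13.
Since s[14] = s[0] = 13, the sequence is periodic with period 14.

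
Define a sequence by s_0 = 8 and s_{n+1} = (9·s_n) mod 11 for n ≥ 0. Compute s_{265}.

Computing terms: s_0 = 8; s_1 = 6; s_2 = 10; s_3 = 2; s_4 = 7; s_5 = 8.
Since s_5 = s_0 = 8, the sequence is periodic with period 5.
So s_{265} = s_{0 + ((265-0) mod 5)} = s_0 = 8.

8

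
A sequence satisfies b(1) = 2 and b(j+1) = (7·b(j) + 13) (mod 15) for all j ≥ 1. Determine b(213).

7

Computing terms: b(1) = 2; b(2) = 12; b(3) = 7; b(4) = 2.
The sequence repeats with period 3.
(213 - 1) mod 3 = 2, so b(213) = b(3) = 7.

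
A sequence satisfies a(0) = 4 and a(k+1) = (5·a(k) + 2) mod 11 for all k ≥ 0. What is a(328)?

1

Computing terms: a(0) = 4; a(1) = 0; a(2) = 2; a(3) = 1; a(4) = 7; a(5) = 4.
Since a(5) = a(0) = 4, the sequence is periodic with period 5.
(328 - 0) mod 5 = 3, so a(328) = a(3) = 1.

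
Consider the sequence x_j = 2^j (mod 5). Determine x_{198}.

Listing terms: x_1 = 2,  x_2 = 4,  x_3 = 3,  x_4 = 1,  x_5 = 2.
The sequence repeats with period 4.
So x_{198} = x_{1 + ((198-1) mod 4)} = x_2 = 4.

4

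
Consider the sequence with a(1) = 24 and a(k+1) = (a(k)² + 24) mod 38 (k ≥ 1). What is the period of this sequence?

We have a(1) = 24; a(2) = 30; a(3) = 12; a(4) = 16; a(5) = 14; a(6) = 30.
Since a(6) = a(2) = 30, the sequence is eventually periodic: after a pre-period of length 1 it cycles with period 4.

4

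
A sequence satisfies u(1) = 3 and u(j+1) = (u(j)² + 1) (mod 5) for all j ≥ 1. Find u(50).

Computing terms: u(1) = 3, u(2) = 0, u(3) = 1, u(4) = 2, u(5) = 0.
Since u(5) = u(2) = 0, the sequence is eventually periodic: after a pre-period of length 1 it cycles with period 3.
For j ≥ 2, u(j) depends only on (j - 2) mod 3. (50 - 2) mod 3 = 0, so u(50) = u(2) = 0.

0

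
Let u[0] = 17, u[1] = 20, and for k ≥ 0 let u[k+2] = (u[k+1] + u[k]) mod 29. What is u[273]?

19

We have u[0] = 17,  u[1] = 20,  u[2] = 8,  u[3] = 28,  u[4] = 7,  u[5] = 6,  u[6] = 13,  u[7] = 19,  u[8] = 3,  u[9] = 22,  u[10] = 25,  u[11] = 18,  u[12] = 14,  u[13] = 3,  u[14] = 17,  u[15] = 20.
The sequence repeats with period 14.
(273 - 0) mod 14 = 7, so u[273] = u[7] = 19.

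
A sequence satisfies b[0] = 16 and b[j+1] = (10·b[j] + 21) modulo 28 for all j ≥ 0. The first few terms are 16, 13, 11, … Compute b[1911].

b[0] = 16, b[1] = 13, b[2] = 11, b[3] = 19, b[4] = 15, b[5] = 3, b[6] = 23, b[7] = 27, b[8] = 11.
Since b[8] = b[2] = 11, the sequence is eventually periodic: after a pre-period of length 2 it cycles with period 6.
For j ≥ 2, b[j] depends only on (j - 2) mod 6. (1911 - 2) mod 6 = 1, so b[1911] = b[3] = 19.

19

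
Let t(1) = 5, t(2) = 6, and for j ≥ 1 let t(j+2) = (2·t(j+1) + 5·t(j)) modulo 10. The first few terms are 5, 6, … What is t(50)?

6

Computing terms: t(1) = 5; t(2) = 6; t(3) = 7; t(4) = 4; t(5) = 3; t(6) = 6; t(7) = 7.
Since (t(6), t(7)) = (t(2), t(3)) = (6, 7) (two consecutive terms determine the rest), the sequence is eventually periodic: after a pre-period of length 1 it cycles with period 4.
For j ≥ 2, t(j) depends only on (j - 2) mod 4. (50 - 2) mod 4 = 0, so t(50) = t(2) = 6.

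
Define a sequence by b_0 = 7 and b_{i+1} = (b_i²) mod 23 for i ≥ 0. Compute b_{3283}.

12

We have b_0 = 7; b_1 = 3; b_2 = 9; b_3 = 12; b_4 = 6; b_5 = 13; b_6 = 8; b_7 = 18; b_8 = 2; b_9 = 4; b_{10} = 16; b_{11} = 3.
Since b_{11} = b_1 = 3, the sequence is eventually periodic: after a pre-period of length 1 it cycles with period 10.
For i ≥ 1, b_i depends only on (i - 1) mod 10. (3283 - 1) mod 10 = 2, so b_{3283} = b_3 = 12.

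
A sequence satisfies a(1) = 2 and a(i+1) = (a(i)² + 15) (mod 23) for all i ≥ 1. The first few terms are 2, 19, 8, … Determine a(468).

15

Computing terms: a(1) = 2; a(2) = 19; a(3) = 8; a(4) = 10; a(5) = 0; a(6) = 15; a(7) = 10.
Since a(7) = a(4) = 10, the sequence is eventually periodic: after a pre-period of length 3 it cycles with period 3.
For i ≥ 4, a(i) depends only on (i - 4) mod 3. (468 - 4) mod 3 = 2, so a(468) = a(6) = 15.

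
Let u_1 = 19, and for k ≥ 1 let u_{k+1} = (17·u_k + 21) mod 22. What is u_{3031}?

Computing terms: u_1 = 19, u_2 = 14, u_3 = 17, u_4 = 2, u_5 = 11, u_6 = 10, u_7 = 15, u_8 = 12, u_9 = 5, u_{10} = 18, u_{11} = 19.
The sequence repeats with period 10.
(3031 - 1) mod 10 = 0, so u_{3031} = u_1 = 19.

19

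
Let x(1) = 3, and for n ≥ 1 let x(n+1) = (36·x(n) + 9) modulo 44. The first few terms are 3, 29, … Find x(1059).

x(1) = 3; x(2) = 29; x(3) = 41; x(4) = 33; x(5) = 9; x(6) = 25; x(7) = 29.
Since x(7) = x(2) = 29, the sequence is eventually periodic: after a pre-period of length 1 it cycles with period 5.
For n ≥ 2, x(n) depends only on (n - 2) mod 5. (1059 - 2) mod 5 = 2, so x(1059) = x(4) = 33.

33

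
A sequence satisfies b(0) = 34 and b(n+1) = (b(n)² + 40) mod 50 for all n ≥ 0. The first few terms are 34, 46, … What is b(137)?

46

Listing terms: b(0) = 34; b(1) = 46; b(2) = 6; b(3) = 26; b(4) = 16; b(5) = 46.
Since b(5) = b(1) = 46, the sequence is eventually periodic: after a pre-period of length 1 it cycles with period 4.
For n ≥ 1, b(n) depends only on (n - 1) mod 4. (137 - 1) mod 4 = 0, so b(137) = b(1) = 46.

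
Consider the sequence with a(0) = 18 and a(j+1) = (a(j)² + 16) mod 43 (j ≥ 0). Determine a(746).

a(0) = 18, a(1) = 39, a(2) = 32, a(3) = 8, a(4) = 37, a(5) = 9, a(6) = 11, a(7) = 8.
Since a(7) = a(3) = 8, the sequence is eventually periodic: after a pre-period of length 3 it cycles with period 4.
For j ≥ 3, a(j) depends only on (j - 3) mod 4. (746 - 3) mod 4 = 3, so a(746) = a(6) = 11.

11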